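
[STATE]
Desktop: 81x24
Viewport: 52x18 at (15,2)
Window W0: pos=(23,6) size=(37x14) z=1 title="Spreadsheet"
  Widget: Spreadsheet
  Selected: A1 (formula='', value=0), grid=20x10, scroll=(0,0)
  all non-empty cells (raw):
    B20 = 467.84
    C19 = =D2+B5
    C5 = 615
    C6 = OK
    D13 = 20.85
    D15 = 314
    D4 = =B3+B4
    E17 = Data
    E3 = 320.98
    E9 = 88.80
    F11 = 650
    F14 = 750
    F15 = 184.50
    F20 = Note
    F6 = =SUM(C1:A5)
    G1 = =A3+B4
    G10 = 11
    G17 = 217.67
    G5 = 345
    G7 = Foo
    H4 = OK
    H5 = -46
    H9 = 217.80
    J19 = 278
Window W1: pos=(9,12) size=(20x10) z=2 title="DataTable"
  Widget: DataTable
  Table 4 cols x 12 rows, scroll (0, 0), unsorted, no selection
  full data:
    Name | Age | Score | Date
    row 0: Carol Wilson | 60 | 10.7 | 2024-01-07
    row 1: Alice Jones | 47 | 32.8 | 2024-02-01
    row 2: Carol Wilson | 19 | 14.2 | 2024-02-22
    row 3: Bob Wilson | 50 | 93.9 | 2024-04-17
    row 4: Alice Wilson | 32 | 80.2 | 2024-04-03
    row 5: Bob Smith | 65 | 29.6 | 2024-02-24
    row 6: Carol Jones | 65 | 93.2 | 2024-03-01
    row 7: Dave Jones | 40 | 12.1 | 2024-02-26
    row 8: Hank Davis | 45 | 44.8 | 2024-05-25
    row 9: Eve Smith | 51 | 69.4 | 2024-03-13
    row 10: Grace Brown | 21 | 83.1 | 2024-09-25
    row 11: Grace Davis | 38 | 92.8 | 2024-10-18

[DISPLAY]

                                                    
                                                    
                                                    
                                                    
        ┏━━━━━━━━━━━━━━━━━━━━━━━━━━━━━━━━━━━┓       
        ┃ Spreadsheet                       ┃       
        ┠───────────────────────────────────┨       
        ┃A1:                                ┃       
        ┃       A       B       C       D   ┃       
        ┃-----------------------------------┃       
━━━━━━━━━━━━━┓    [0]       0       0       ┃       
Table        ┃      0       0       0       ┃       
─────────────┨      0       0       0       ┃       
       │Age│S┃      0       0       0       ┃       
───────┼───┼─┃      0       0     615       ┃       
 Wilson│60 │1┃      0       0OK             ┃       
 Jones │47 │3┃      0       0       0       ┃       
 Wilson│19 │1┃━━━━━━━━━━━━━━━━━━━━━━━━━━━━━━┛       


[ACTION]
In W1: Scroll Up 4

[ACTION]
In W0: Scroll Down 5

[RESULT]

                                                    
                                                    
                                                    
                                                    
        ┏━━━━━━━━━━━━━━━━━━━━━━━━━━━━━━━━━━━┓       
        ┃ Spreadsheet                       ┃       
        ┠───────────────────────────────────┨       
        ┃A1:                                ┃       
        ┃       A       B       C       D   ┃       
        ┃-----------------------------------┃       
━━━━━━━━━━━━━┓      0       0OK             ┃       
Table        ┃      0       0       0       ┃       
─────────────┨      0       0       0       ┃       
       │Age│S┃      0       0       0       ┃       
───────┼───┼─┃      0       0       0       ┃       
 Wilson│60 │1┃      0       0       0       ┃       
 Jones │47 │3┃      0       0       0       ┃       
 Wilson│19 │1┃━━━━━━━━━━━━━━━━━━━━━━━━━━━━━━┛       


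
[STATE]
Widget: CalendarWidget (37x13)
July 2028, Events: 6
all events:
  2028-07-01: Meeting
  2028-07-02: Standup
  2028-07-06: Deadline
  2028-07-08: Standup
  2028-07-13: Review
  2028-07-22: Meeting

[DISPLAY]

              July 2028              
Mo Tu We Th Fr Sa Su                 
                1*  2*               
 3  4  5  6*  7  8*  9               
10 11 12 13* 14 15 16                
17 18 19 20 21 22* 23                
24 25 26 27 28 29 30                 
31                                   
                                     
                                     
                                     
                                     
                                     


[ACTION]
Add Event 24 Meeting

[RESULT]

              July 2028              
Mo Tu We Th Fr Sa Su                 
                1*  2*               
 3  4  5  6*  7  8*  9               
10 11 12 13* 14 15 16                
17 18 19 20 21 22* 23                
24* 25 26 27 28 29 30                
31                                   
                                     
                                     
                                     
                                     
                                     


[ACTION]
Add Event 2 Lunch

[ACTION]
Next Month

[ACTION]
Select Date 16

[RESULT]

             August 2028             
Mo Tu We Th Fr Sa Su                 
    1  2  3  4  5  6                 
 7  8  9 10 11 12 13                 
14 15 [16] 17 18 19 20               
21 22 23 24 25 26 27                 
28 29 30 31                          
                                     
                                     
                                     
                                     
                                     
                                     


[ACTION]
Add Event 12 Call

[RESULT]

             August 2028             
Mo Tu We Th Fr Sa Su                 
    1  2  3  4  5  6                 
 7  8  9 10 11 12* 13                
14 15 [16] 17 18 19 20               
21 22 23 24 25 26 27                 
28 29 30 31                          
                                     
                                     
                                     
                                     
                                     
                                     


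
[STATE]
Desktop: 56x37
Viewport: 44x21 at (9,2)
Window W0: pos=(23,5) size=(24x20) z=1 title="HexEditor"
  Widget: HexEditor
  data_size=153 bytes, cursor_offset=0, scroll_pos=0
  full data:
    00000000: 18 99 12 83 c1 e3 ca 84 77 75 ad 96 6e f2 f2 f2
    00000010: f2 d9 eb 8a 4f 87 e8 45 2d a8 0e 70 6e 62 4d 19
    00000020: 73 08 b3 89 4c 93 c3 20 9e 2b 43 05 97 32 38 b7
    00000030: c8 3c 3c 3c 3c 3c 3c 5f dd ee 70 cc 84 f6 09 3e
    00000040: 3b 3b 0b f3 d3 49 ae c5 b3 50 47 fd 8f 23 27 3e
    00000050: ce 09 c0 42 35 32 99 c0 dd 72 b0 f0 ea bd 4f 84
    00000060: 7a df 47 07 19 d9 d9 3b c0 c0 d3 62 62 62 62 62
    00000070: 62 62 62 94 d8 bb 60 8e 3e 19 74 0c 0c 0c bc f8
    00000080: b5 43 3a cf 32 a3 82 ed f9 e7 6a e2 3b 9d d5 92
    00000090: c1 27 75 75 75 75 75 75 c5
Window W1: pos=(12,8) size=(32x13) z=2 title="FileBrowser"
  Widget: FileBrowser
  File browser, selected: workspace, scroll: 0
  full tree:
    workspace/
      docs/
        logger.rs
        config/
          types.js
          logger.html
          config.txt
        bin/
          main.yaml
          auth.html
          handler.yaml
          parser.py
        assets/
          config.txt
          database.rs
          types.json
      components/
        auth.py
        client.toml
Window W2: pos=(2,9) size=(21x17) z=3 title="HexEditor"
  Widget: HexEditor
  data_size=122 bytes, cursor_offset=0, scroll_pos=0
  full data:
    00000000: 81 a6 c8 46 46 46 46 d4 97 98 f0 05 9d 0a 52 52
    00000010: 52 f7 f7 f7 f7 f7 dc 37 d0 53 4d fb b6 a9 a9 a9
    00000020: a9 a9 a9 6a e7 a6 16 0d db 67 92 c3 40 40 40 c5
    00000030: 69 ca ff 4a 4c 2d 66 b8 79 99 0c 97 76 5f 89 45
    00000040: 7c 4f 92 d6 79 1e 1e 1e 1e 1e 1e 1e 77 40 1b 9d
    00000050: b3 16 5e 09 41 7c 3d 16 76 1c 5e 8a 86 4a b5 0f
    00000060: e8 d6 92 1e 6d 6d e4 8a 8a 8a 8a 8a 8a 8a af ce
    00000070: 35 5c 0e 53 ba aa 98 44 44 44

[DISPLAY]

                                            
                                            
                                            
              ┏━━━━━━━━━━━━━━━━━━━━━━┓      
              ┃ HexEditor            ┃      
              ┠──────────────────────┨      
   ┏━━━━━━━━━━━━━━━━━━━━━━━━━━━━━━┓3 ┃      
━━━━━━━━━━━━━┓er                  ┃a ┃      
itor         ┃────────────────────┨9 ┃      
─────────────┨space/              ┃c ┃      
00  81 a6 c8 ┃cs/                 ┃3 ┃      
10  52 f7 f7 ┃mponents/           ┃2 ┃      
20  a9 a9 a9 ┃                    ┃7 ┃      
30  69 ca ff ┃                    ┃4 ┃      
40  7c 4f 92 ┃                    ┃f ┃      
50  b3 16 5e ┃                    ┃5 ┃      
60  e8 d6 92 ┃                    ┃  ┃      
70  35 5c 0e ┃                    ┃  ┃      
             ┃━━━━━━━━━━━━━━━━━━━━┛  ┃      
             ┃┃                      ┃      
             ┃┃                      ┃      


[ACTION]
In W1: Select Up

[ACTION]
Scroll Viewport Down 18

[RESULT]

40  7c 4f 92 ┃                    ┃f ┃      
50  b3 16 5e ┃                    ┃5 ┃      
60  e8 d6 92 ┃                    ┃  ┃      
70  35 5c 0e ┃                    ┃  ┃      
             ┃━━━━━━━━━━━━━━━━━━━━┛  ┃      
             ┃┃                      ┃      
             ┃┃                      ┃      
             ┃┃                      ┃      
             ┃┗━━━━━━━━━━━━━━━━━━━━━━┛      
━━━━━━━━━━━━━┛                              
                                            
                                            
                                            
                                            
                                            
                                            
                                            
                                            
                                            
                                            
                                            


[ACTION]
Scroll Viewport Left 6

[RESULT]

00000040  7c 4f 92 ┃                    ┃f ┃
00000050  b3 16 5e ┃                    ┃5 ┃
00000060  e8 d6 92 ┃                    ┃  ┃
00000070  35 5c 0e ┃                    ┃  ┃
                   ┃━━━━━━━━━━━━━━━━━━━━┛  ┃
                   ┃┃                      ┃
                   ┃┃                      ┃
                   ┃┃                      ┃
                   ┃┗━━━━━━━━━━━━━━━━━━━━━━┛
━━━━━━━━━━━━━━━━━━━┛                        
                                            
                                            
                                            
                                            
                                            
                                            
                                            
                                            
                                            
                                            
                                            


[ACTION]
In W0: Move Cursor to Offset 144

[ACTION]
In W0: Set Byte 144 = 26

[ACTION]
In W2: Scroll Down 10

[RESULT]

                   ┃                    ┃f ┃
                   ┃                    ┃5 ┃
                   ┃                    ┃  ┃
                   ┃                    ┃  ┃
                   ┃━━━━━━━━━━━━━━━━━━━━┛  ┃
                   ┃┃                      ┃
                   ┃┃                      ┃
                   ┃┃                      ┃
                   ┃┗━━━━━━━━━━━━━━━━━━━━━━┛
━━━━━━━━━━━━━━━━━━━┛                        
                                            
                                            
                                            
                                            
                                            
                                            
                                            
                                            
                                            
                                            
                                            


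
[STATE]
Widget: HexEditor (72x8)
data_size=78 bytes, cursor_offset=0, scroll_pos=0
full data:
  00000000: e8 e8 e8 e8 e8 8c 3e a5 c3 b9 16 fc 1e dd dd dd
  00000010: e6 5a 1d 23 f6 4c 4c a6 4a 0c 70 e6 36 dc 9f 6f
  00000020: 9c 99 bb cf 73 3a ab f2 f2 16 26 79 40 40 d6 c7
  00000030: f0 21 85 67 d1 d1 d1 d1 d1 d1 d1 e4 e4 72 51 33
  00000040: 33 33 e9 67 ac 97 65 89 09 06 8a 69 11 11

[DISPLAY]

00000000  E8 e8 e8 e8 e8 8c 3e a5  c3 b9 16 fc 1e dd dd dd  |......>....
00000010  e6 5a 1d 23 f6 4c 4c a6  4a 0c 70 e6 36 dc 9f 6f  |.Z.#.LL.J.p
00000020  9c 99 bb cf 73 3a ab f2  f2 16 26 79 40 40 d6 c7  |....s:....&
00000030  f0 21 85 67 d1 d1 d1 d1  d1 d1 d1 e4 e4 72 51 33  |.!.g.......
00000040  33 33 e9 67 ac 97 65 89  09 06 8a 69 11 11        |33.g..e....
                                                                        
                                                                        
                                                                        


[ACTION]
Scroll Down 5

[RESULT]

00000040  33 33 e9 67 ac 97 65 89  09 06 8a 69 11 11        |33.g..e....
                                                                        
                                                                        
                                                                        
                                                                        
                                                                        
                                                                        
                                                                        


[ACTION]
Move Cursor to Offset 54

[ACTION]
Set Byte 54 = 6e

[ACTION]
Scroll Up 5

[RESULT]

00000000  e8 e8 e8 e8 e8 8c 3e a5  c3 b9 16 fc 1e dd dd dd  |......>....
00000010  e6 5a 1d 23 f6 4c 4c a6  4a 0c 70 e6 36 dc 9f 6f  |.Z.#.LL.J.p
00000020  9c 99 bb cf 73 3a ab f2  f2 16 26 79 40 40 d6 c7  |....s:....&
00000030  f0 21 85 67 d1 d1 6E d1  d1 d1 d1 e4 e4 72 51 33  |.!.g..n....
00000040  33 33 e9 67 ac 97 65 89  09 06 8a 69 11 11        |33.g..e....
                                                                        
                                                                        
                                                                        


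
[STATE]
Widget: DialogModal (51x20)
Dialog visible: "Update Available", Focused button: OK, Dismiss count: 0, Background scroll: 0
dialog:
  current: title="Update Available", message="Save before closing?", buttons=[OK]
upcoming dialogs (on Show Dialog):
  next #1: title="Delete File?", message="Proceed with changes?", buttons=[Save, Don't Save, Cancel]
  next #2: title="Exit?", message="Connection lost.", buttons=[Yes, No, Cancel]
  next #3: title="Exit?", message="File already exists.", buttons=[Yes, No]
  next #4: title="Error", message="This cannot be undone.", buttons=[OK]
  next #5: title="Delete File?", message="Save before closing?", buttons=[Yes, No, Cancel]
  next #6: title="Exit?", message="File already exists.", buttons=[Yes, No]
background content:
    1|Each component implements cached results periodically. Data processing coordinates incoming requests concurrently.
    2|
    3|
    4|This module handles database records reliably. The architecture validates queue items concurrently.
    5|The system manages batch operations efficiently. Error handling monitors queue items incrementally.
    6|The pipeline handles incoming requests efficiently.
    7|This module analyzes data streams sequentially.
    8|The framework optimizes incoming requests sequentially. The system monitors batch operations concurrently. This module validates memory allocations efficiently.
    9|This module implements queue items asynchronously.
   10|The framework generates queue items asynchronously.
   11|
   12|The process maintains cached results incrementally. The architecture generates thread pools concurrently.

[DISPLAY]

Each component implements cached results periodical
                                                   
                                                   
This module handles database records reliably. The 
The system manages batch operations efficiently. Er
The pipeline handles incoming requests efficiently.
This module analyzes data streams sequentially.    
The framework┌──────────────────────┐ests sequentia
This module i│   Update Available   │ynchronously. 
The framework│ Save before closing? │synchronously.
             │         [OK]         │              
The process m└──────────────────────┘incrementally.
                                                   
                                                   
                                                   
                                                   
                                                   
                                                   
                                                   
                                                   


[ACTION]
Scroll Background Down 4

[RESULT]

The system manages batch operations efficiently. Er
The pipeline handles incoming requests efficiently.
This module analyzes data streams sequentially.    
The framework optimizes incoming requests sequentia
This module implements queue items asynchronously. 
The framework generates queue items asynchronously.
                                                   
The process m┌──────────────────────┐incrementally.
             │   Update Available   │              
             │ Save before closing? │              
             │         [OK]         │              
             └──────────────────────┘              
                                                   
                                                   
                                                   
                                                   
                                                   
                                                   
                                                   
                                                   


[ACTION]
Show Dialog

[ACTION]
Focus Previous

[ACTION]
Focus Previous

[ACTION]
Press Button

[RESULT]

The system manages batch operations efficiently. Er
The pipeline handles incoming requests efficiently.
This module analyzes data streams sequentially.    
The framework optimizes incoming requests sequentia
This module implements queue items asynchronously. 
The framework generates queue items asynchronously.
                                                   
The process maintains cached results incrementally.
                                                   
                                                   
                                                   
                                                   
                                                   
                                                   
                                                   
                                                   
                                                   
                                                   
                                                   
                                                   


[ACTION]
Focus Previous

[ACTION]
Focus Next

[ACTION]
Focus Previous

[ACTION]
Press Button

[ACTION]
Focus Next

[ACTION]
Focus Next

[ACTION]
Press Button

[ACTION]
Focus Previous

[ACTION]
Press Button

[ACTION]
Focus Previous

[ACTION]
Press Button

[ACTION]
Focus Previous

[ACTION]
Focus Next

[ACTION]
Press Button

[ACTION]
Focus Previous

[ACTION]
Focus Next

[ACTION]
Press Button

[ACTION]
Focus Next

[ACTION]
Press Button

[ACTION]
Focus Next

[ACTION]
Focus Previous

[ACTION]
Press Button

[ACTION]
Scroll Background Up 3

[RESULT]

                                                   
                                                   
This module handles database records reliably. The 
The system manages batch operations efficiently. Er
The pipeline handles incoming requests efficiently.
This module analyzes data streams sequentially.    
The framework optimizes incoming requests sequentia
This module implements queue items asynchronously. 
The framework generates queue items asynchronously.
                                                   
The process maintains cached results incrementally.
                                                   
                                                   
                                                   
                                                   
                                                   
                                                   
                                                   
                                                   
                                                   


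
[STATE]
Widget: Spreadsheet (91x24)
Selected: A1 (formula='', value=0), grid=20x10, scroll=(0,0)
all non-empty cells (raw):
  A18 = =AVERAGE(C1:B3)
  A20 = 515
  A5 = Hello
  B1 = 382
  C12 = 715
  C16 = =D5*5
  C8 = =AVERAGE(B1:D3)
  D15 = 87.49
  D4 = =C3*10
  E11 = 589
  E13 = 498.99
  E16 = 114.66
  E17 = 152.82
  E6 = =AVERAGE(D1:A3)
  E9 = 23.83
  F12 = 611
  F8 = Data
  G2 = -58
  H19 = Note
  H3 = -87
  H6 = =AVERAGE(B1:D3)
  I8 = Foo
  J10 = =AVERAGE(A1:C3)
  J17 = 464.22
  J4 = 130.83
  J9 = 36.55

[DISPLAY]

A1:                                                                                        
       A       B       C       D       E       F       G       H       I       J           
-------------------------------------------------------------------------------------------
  1      [0]     382       0       0       0       0       0       0       0       0       
  2        0       0       0       0       0       0     -58       0       0       0       
  3        0       0       0       0       0       0       0     -87       0       0       
  4        0       0       0       0       0       0       0       0       0  130.83       
  5 Hello          0       0       0       0       0       0       0       0       0       
  6        0       0       0       0   31.83       0       0   42.44       0       0       
  7        0       0       0       0       0       0       0       0       0       0       
  8        0       0   42.44       0       0Data           0       0Foo            0       
  9        0       0       0       0   23.83       0       0       0       0   36.55       
 10        0       0       0       0       0       0       0       0       0   42.44       
 11        0       0       0       0     589       0       0       0       0       0       
 12        0       0     715       0       0     611       0       0       0       0       
 13        0       0       0       0  498.99       0       0       0       0       0       
 14        0       0       0       0       0       0       0       0       0       0       
 15        0       0       0   87.49       0       0       0       0       0       0       
 16        0       0       0       0  114.66       0       0       0       0       0       
 17        0       0       0       0  152.82       0       0       0       0  464.22       
 18    63.67       0       0       0       0       0       0       0       0       0       
 19        0       0       0       0       0       0       0Note           0       0       
 20      515       0       0       0       0       0       0       0       0       0       
                                                                                           


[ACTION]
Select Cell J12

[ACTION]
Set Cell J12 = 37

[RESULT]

J12: 37                                                                                    
       A       B       C       D       E       F       G       H       I       J           
-------------------------------------------------------------------------------------------
  1        0     382       0       0       0       0       0       0       0       0       
  2        0       0       0       0       0       0     -58       0       0       0       
  3        0       0       0       0       0       0       0     -87       0       0       
  4        0       0       0       0       0       0       0       0       0  130.83       
  5 Hello          0       0       0       0       0       0       0       0       0       
  6        0       0       0       0   31.83       0       0   42.44       0       0       
  7        0       0       0       0       0       0       0       0       0       0       
  8        0       0   42.44       0       0Data           0       0Foo            0       
  9        0       0       0       0   23.83       0       0       0       0   36.55       
 10        0       0       0       0       0       0       0       0       0   42.44       
 11        0       0       0       0     589       0       0       0       0       0       
 12        0       0     715       0       0     611       0       0       0    [37]       
 13        0       0       0       0  498.99       0       0       0       0       0       
 14        0       0       0       0       0       0       0       0       0       0       
 15        0       0       0   87.49       0       0       0       0       0       0       
 16        0       0       0       0  114.66       0       0       0       0       0       
 17        0       0       0       0  152.82       0       0       0       0  464.22       
 18    63.67       0       0       0       0       0       0       0       0       0       
 19        0       0       0       0       0       0       0Note           0       0       
 20      515       0       0       0       0       0       0       0       0       0       
                                                                                           


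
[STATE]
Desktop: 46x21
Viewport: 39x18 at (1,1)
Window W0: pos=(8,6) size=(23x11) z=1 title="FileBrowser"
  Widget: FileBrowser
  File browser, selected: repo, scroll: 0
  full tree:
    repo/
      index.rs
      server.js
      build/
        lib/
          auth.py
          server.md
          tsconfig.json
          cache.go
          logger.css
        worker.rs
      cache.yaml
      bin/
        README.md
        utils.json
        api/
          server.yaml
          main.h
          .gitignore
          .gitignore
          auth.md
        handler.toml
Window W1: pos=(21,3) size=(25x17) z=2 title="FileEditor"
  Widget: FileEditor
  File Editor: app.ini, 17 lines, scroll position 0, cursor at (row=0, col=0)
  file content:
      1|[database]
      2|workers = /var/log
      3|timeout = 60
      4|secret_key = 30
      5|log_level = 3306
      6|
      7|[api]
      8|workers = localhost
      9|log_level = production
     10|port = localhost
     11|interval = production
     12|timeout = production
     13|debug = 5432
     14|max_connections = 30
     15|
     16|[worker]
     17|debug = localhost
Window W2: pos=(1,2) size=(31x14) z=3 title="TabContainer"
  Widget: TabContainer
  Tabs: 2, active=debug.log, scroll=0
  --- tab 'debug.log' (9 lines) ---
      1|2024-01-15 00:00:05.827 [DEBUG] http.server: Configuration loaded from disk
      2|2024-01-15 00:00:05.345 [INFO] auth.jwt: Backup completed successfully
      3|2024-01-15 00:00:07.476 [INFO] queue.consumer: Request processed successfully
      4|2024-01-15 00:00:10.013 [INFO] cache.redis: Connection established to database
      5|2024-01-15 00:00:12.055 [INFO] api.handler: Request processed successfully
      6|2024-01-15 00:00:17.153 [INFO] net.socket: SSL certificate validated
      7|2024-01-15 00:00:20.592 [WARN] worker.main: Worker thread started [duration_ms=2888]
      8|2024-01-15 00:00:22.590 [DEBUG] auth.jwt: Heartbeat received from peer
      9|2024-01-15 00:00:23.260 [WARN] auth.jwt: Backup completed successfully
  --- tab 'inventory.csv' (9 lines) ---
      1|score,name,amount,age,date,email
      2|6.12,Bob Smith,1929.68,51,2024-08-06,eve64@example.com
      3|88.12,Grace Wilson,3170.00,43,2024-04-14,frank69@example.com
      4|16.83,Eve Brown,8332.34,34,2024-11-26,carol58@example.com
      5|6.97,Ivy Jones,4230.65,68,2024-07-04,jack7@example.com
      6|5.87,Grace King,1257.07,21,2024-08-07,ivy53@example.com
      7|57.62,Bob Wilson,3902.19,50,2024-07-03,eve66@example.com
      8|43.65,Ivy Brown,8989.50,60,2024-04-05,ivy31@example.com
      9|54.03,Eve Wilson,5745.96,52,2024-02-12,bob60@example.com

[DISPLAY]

                                       
┏━━━━━━━━━━━━━━━━━━━━━━━━━━━━━┓        
┃ TabContainer                ┃━━━━━━━━
┠─────────────────────────────┨r       
┃[debug.log]│ inventory.csv   ┃────────
┃─────────────────────────────┃        
┃2024-01-15 00:00:05.827 [DEBU┃/var/log
┃2024-01-15 00:00:05.345 [INFO┃60      
┃2024-01-15 00:00:07.476 [INFO┃ = 30   
┃2024-01-15 00:00:10.013 [INFO┃= 3306  
┃2024-01-15 00:00:12.055 [INFO┃        
┃2024-01-15 00:00:17.153 [INFO┃        
┃2024-01-15 00:00:20.592 [WARN┃localhos
┃2024-01-15 00:00:22.590 [DEBU┃= produc
┗━━━━━━━━━━━━━━━━━━━━━━━━━━━━━┛alhost  
       ┗━━━━━━━━━━━━┃interval = product
                    ┃timeout = producti
                    ┃debug = 5432      


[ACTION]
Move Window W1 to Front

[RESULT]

                                       
┏━━━━━━━━━━━━━━━━━━━━━━━━━━━━━┓        
┃ TabContainer      ┏━━━━━━━━━━━━━━━━━━
┠───────────────────┃ FileEditor       
┃[debug.log]│ invent┠──────────────────
┃───────────────────┃█database]        
┃2024-01-15 00:00:05┃workers = /var/log
┃2024-01-15 00:00:05┃timeout = 60      
┃2024-01-15 00:00:07┃secret_key = 30   
┃2024-01-15 00:00:10┃log_level = 3306  
┃2024-01-15 00:00:12┃                  
┃2024-01-15 00:00:17┃[api]             
┃2024-01-15 00:00:20┃workers = localhos
┃2024-01-15 00:00:22┃log_level = produc
┗━━━━━━━━━━━━━━━━━━━┃port = localhost  
       ┗━━━━━━━━━━━━┃interval = product
                    ┃timeout = producti
                    ┃debug = 5432      


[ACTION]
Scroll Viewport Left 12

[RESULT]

                                       
 ┏━━━━━━━━━━━━━━━━━━━━━━━━━━━━━┓       
 ┃ TabContainer      ┏━━━━━━━━━━━━━━━━━
 ┠───────────────────┃ FileEditor      
 ┃[debug.log]│ invent┠─────────────────
 ┃───────────────────┃█database]       
 ┃2024-01-15 00:00:05┃workers = /var/lo
 ┃2024-01-15 00:00:05┃timeout = 60     
 ┃2024-01-15 00:00:07┃secret_key = 30  
 ┃2024-01-15 00:00:10┃log_level = 3306 
 ┃2024-01-15 00:00:12┃                 
 ┃2024-01-15 00:00:17┃[api]            
 ┃2024-01-15 00:00:20┃workers = localho
 ┃2024-01-15 00:00:22┃log_level = produ
 ┗━━━━━━━━━━━━━━━━━━━┃port = localhost 
        ┗━━━━━━━━━━━━┃interval = produc
                     ┃timeout = product
                     ┃debug = 5432     


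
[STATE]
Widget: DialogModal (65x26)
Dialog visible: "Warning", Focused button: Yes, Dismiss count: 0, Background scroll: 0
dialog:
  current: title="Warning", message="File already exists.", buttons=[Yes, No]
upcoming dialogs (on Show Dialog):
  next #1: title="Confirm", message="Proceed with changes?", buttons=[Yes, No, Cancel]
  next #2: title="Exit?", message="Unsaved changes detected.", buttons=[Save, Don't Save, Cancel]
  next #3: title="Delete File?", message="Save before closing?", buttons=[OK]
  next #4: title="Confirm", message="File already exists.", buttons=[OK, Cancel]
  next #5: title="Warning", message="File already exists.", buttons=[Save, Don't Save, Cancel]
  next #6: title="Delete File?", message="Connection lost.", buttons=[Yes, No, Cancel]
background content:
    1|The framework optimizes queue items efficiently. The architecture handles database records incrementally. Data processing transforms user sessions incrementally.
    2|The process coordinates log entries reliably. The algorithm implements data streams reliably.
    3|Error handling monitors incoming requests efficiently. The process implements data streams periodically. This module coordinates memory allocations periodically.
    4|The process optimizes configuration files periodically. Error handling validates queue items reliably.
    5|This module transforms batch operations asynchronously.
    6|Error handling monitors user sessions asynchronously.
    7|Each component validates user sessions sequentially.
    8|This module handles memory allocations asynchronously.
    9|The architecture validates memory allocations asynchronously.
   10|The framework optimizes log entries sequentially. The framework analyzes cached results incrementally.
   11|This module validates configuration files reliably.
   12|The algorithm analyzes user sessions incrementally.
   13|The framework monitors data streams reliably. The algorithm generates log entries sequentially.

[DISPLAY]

The framework optimizes queue items efficiently. The architecture
The process coordinates log entries reliably. The algorithm imple
Error handling monitors incoming requests efficiently. The proces
The process optimizes configuration files periodically. Error han
This module transforms batch operations asynchronously.          
Error handling monitors user sessions asynchronously.            
Each component validates user sessions sequentially.             
This module handles memory allocations asynchronously.           
The architecture validates memory allocations asynchronously.    
The framework optimizes log entries sequentially. The framework a
This module validate┌──────────────────────┐liably.              
The algorithm analyz│       Warning        │ntally.              
The framework monito│ File already exists. │. The algorithm gener
                    │      [Yes]  No       │                     
                    └──────────────────────┘                     
                                                                 
                                                                 
                                                                 
                                                                 
                                                                 
                                                                 
                                                                 
                                                                 
                                                                 
                                                                 
                                                                 


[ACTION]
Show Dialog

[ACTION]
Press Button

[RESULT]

The framework optimizes queue items efficiently. The architecture
The process coordinates log entries reliably. The algorithm imple
Error handling monitors incoming requests efficiently. The proces
The process optimizes configuration files periodically. Error han
This module transforms batch operations asynchronously.          
Error handling monitors user sessions asynchronously.            
Each component validates user sessions sequentially.             
This module handles memory allocations asynchronously.           
The architecture validates memory allocations asynchronously.    
The framework optimizes log entries sequentially. The framework a
This module validates configuration files reliably.              
The algorithm analyzes user sessions incrementally.              
The framework monitors data streams reliably. The algorithm gener
                                                                 
                                                                 
                                                                 
                                                                 
                                                                 
                                                                 
                                                                 
                                                                 
                                                                 
                                                                 
                                                                 
                                                                 
                                                                 


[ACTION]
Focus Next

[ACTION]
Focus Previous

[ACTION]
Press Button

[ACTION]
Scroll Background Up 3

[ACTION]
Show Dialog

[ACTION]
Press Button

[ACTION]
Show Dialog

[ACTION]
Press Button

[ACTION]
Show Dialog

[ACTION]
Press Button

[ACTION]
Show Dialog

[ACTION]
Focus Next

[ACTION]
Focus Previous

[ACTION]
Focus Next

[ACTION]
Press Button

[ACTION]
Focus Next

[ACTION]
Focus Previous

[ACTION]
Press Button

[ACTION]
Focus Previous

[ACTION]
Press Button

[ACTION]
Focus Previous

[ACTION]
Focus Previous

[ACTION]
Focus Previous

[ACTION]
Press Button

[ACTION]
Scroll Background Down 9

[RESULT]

The framework optimizes log entries sequentially. The framework a
This module validates configuration files reliably.              
The algorithm analyzes user sessions incrementally.              
The framework monitors data streams reliably. The algorithm gener
                                                                 
                                                                 
                                                                 
                                                                 
                                                                 
                                                                 
                                                                 
                                                                 
                                                                 
                                                                 
                                                                 
                                                                 
                                                                 
                                                                 
                                                                 
                                                                 
                                                                 
                                                                 
                                                                 
                                                                 
                                                                 
                                                                 
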